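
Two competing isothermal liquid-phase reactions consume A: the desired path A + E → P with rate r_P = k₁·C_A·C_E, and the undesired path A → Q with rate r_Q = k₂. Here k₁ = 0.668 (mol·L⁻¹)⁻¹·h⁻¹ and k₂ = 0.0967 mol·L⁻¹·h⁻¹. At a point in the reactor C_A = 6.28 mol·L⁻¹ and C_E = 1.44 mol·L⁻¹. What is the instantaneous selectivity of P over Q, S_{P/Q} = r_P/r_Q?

62.5

S_{P/Q} = r_P/r_Q = (k₁·C_A·C_E)/(k₂) = (k₁/k₂)·C_A·C_E.
= (0.668×6.280×1.440) / (0.0967) = 6.041/0.09670 = 62.5.
Since the desired path is higher order in A, keeping C_A high (PFR or concentrated feed) favours P.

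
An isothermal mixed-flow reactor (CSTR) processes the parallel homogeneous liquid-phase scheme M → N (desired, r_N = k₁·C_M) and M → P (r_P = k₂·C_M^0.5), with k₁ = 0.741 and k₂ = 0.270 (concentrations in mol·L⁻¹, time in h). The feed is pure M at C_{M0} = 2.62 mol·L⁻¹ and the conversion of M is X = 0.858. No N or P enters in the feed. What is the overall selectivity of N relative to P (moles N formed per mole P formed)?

Exit C_M = C_{M0}(1−X) = 2.62×0.142 = 0.3720 mol·L⁻¹.
In a CSTR the entire volume is at exit conditions, so r_N = 0.741×0.3720 = 0.2757 and r_P = 0.270×0.3720^0.5 = 0.1647.
Overall selectivity = C_N/C_P = r_Nτ/(r_Pτ) = r_N/r_P = 1.67.

1.67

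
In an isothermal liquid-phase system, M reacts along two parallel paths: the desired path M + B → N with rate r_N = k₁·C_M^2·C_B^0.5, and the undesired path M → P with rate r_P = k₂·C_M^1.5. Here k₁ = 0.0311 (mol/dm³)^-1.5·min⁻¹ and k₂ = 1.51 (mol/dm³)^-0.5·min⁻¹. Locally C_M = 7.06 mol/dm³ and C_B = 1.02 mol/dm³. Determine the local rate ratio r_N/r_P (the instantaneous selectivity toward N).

0.0553

S_{N/P} = r_N/r_P = (k₁·C_M^2·C_B^0.5)/(k₂·C_M^1.5) = (k₁/k₂)·C_M^0.5·C_B^0.5.
= (0.0311×7.060^2×1.020^0.5) / (1.51×7.060^1.5) = 1.566/28.33 = 0.0553.
Since the desired path is higher order in M, keeping C_M high (PFR or concentrated feed) favours N.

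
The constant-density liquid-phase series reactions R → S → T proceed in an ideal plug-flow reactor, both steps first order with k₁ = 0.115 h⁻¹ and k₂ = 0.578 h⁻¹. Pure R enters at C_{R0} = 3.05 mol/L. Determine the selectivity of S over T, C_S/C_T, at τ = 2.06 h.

1.33

The intermediate concentration in a first-order A→B→C sequence is C_S = k₁C_{R0}(e^(−k₁τ) − e^(−k₂τ))/(k₂−k₁).
e^(−k₁τ) = e^(−0.115×2.06) = e^(−0.2369) = 0.7891; e^(−k₂τ) = e^(−1.191) = 0.3040.
C_S = 0.115×3.05/(0.578−0.115) × (0.7891−0.3040) = 0.7576×0.4851 = 0.3675 mol/L.
C_R = C_{R0}e^(−k₁τ) = 2.407 mol/L, so C_T = C_{R0}−C_R−C_S = 0.2759 mol/L; C_S/C_T = 1.33.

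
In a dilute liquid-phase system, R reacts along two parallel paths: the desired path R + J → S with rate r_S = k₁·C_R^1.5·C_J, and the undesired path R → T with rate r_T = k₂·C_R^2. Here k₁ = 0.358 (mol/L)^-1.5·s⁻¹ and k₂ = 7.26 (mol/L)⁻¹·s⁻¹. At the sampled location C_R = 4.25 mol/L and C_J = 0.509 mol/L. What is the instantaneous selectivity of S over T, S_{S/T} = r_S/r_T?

0.0122

S_{S/T} = r_S/r_T = (k₁·C_R^1.5·C_J)/(k₂·C_R^2) = (k₁/k₂)·C_R^-0.5·C_J.
= (0.358×4.250^1.5×0.5090) / (7.26×4.250^2) = 1.597/131.1 = 0.0122.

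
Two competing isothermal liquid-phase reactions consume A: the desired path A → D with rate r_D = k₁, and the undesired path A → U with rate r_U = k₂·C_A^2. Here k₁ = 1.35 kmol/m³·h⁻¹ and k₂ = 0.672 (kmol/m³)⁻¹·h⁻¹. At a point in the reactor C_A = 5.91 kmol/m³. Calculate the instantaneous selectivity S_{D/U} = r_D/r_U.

0.0575

S_{D/U} = r_D/r_U = (k₁)/(k₂·C_A^2) = (k₁/k₂)·C_A^-2.
= (1.35) / (0.672×5.910^2) = 1.350/23.47 = 0.0575.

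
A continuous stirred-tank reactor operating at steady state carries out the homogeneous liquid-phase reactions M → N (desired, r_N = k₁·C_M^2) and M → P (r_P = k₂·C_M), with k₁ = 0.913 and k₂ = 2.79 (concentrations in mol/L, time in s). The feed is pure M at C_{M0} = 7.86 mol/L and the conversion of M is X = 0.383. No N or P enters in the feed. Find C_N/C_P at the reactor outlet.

1.59

Exit C_M = C_{M0}(1−X) = 7.86×0.617 = 4.850 mol/L.
Rates in a CSTR are evaluated at the outlet concentration: r_N = 0.913×4.850^2 = 21.47, r_P = 2.79×4.850 = 13.53.
Overall selectivity = C_N/C_P = r_Nτ/(r_Pτ) = r_N/r_P = 1.59.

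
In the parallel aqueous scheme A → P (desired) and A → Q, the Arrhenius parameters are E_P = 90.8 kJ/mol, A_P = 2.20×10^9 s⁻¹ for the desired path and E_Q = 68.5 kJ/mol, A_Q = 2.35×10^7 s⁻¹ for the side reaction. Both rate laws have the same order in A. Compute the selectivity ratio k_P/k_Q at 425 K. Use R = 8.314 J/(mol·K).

k_P/k_Q = (A_P/A_Q)·exp[−(E_P−E_Q)/(RT)] = (A_P/A_Q)·exp[(E_Q−E_P)/(RT)].
(E_Q−E_P)/(RT) = (68.5−90.8)×10³/(8.314×425) = -22300/3533 = -6.311.
k_P/k_Q = (2.20×10^9/2.35×10^7)·exp(-6.311) = 93.62 × 0.001816 = 0.170.

0.170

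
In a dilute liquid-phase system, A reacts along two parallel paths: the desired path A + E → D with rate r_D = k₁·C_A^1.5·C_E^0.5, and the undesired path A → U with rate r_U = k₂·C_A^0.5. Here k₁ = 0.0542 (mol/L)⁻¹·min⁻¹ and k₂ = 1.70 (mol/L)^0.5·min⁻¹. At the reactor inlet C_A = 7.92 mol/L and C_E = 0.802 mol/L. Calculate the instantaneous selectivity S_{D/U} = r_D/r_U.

0.226

S_{D/U} = r_D/r_U = (k₁·C_A^1.5·C_E^0.5)/(k₂·C_A^0.5) = (k₁/k₂)·C_A·C_E^0.5.
= (0.0542×7.920^1.5×0.8020^0.5) / (1.70×7.920^0.5) = 1.082/4.784 = 0.226.
Since the desired path is higher order in A, keeping C_A high (PFR or concentrated feed) favours D.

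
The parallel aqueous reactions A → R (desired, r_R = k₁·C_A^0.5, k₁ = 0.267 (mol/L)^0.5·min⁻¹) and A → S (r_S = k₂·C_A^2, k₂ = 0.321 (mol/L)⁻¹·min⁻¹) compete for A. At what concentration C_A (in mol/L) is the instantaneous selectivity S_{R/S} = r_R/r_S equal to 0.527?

S_{R/S} = (k₁/k₂)·C_A^-1.5 ⇒ C_A = (S·k₂/k₁)^(1/(-1.5)).
= (0.527×0.321/0.267)^(-0.6667) = (0.6336)^(-0.6667) = 1.36 mol/L.

1.36 mol/L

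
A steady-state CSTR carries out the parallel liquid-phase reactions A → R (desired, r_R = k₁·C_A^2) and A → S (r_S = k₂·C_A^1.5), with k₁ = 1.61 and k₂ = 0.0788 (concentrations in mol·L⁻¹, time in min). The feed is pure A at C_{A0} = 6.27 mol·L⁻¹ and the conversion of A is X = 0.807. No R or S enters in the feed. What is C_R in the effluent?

4.84 mol·L⁻¹

Exit C_A = C_{A0}(1−X) = 6.27×0.193 = 1.210 mol·L⁻¹.
A CSTR operates uniformly at the exit composition, giving r_R = 2.358 and r_S = 0.1049 (each k·C_A^n at C_A = 1.210).
Fraction of consumed A going to R: r_R/(r_R+r_S) = 0.9574.
C_R = 0.9574·C_{A0}·X = 0.9574×6.27×0.807 = 4.84 mol·L⁻¹.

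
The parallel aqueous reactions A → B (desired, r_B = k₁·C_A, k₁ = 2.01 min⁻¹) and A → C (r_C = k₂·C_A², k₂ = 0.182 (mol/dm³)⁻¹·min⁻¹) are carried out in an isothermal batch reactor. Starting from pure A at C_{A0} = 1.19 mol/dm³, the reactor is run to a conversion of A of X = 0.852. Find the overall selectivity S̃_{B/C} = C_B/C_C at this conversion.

C_A = C_{A0}(1−X) = 0.1761 mol/dm³.
Along a PFR/batch, dC_B/dC_A = −r_B/(r_B+r_C) = −k₁/(k₁+k₂·C_A).
Integrating from C_{A0} to C_A: C_B = (2.01/0.182)·ln[(2.01+0.182·1.19)/(2.01+0.182·0.176)] = 11.04·ln(2.227/2.042) = 0.9554 mol/dm³.
C_C = (C_{A0}−C_A)−C_B = 0.05846 mol/dm³; S̃_{B/C} = 0.9554/0.05846 = 16.3.

16.3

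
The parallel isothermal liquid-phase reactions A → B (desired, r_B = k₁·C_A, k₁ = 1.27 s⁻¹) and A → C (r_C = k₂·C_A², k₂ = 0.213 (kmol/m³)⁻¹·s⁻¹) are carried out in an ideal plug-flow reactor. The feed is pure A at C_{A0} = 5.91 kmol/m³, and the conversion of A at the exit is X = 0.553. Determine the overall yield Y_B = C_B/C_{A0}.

0.325

C_A = C_{A0}(1−X) = 2.642 kmol/m³.
Along a PFR/batch, dC_B/dC_A = −r_B/(r_B+r_C) = −k₁/(k₁+k₂·C_A).
Integrating from C_{A0} to C_A: C_B = (1.27/0.213)·ln[(1.27+0.213·5.91)/(1.27+0.213·2.64)] = 5.962·ln(2.529/1.833) = 1.920 kmol/m³.
Y_B = C_B/C_{A0} = 1.920/5.91 = 0.325.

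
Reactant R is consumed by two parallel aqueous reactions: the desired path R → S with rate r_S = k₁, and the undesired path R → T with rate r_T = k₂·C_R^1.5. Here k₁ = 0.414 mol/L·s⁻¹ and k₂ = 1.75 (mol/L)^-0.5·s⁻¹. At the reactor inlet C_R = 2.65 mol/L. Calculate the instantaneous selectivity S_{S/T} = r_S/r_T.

S_{S/T} = r_S/r_T = (k₁)/(k₂·C_R^1.5) = (k₁/k₂)·C_R^-1.5.
= (0.414) / (1.75×2.650^1.5) = 0.4140/7.549 = 0.0548.

0.0548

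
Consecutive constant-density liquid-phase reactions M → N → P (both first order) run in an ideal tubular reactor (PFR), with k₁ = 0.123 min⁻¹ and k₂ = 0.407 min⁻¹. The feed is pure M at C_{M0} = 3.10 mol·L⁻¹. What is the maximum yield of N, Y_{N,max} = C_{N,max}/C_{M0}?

Evaluating C_N at τ_opt = ln(k₂/k₁)/(k₂−k₁) gives C_{N,max}/C_{M0} = (k₁/k₂)^[k₂/(k₂−k₁)].
= (0.123/0.407)^(0.407/(0.407−0.123)) = (0.3022)^(1.433) = 0.1800.

0.180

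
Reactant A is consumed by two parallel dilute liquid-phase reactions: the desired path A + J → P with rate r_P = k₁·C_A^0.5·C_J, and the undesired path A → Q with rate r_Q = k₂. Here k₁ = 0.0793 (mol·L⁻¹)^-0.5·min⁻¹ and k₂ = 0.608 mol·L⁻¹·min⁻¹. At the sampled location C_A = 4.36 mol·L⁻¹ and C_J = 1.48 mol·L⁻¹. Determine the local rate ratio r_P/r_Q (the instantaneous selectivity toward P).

S_{P/Q} = r_P/r_Q = (k₁·C_A^0.5·C_J)/(k₂) = (k₁/k₂)·C_A^0.5·C_J.
= (0.0793×4.360^0.5×1.480) / (0.608) = 0.2451/0.6080 = 0.403.

0.403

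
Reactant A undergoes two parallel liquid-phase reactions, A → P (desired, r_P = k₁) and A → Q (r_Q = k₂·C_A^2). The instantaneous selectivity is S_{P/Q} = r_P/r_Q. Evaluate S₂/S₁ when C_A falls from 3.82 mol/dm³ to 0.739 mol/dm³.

S_{P/Q} = (k₁/k₂)·C_A^-2, so S₂/S₁ = (C_{A,2}/C_{A,1})^-2.
= (0.739/3.82)^(-2) = (0.1935)^(-2) = 26.7.

26.7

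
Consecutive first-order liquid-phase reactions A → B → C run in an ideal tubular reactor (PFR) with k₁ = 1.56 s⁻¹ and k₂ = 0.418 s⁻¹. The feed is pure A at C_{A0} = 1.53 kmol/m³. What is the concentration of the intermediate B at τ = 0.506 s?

Solving the coupled first-order balances gives C_B(τ) = [k₁/(k₂−k₁)]·C_{A0}·(e^(−k₁τ) − e^(−k₂τ)).
e^(−k₁τ) = e^(−1.56×0.506) = e^(−0.7894) = 0.4541; e^(−k₂τ) = e^(−0.2115) = 0.8094.
C_B = 1.56×1.53/(0.418−1.56) × (0.4541−0.8094) = (-2.090)×(-0.3552) = 0.7424 kmol/m³.

0.742 kmol/m³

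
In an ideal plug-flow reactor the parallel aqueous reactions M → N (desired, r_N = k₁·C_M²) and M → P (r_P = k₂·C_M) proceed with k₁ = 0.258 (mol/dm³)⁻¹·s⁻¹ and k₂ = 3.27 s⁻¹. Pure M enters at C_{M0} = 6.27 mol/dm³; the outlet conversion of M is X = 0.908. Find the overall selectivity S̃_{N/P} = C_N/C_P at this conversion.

0.257

C_M = C_{M0}(1−X) = 0.5768 mol/dm³.
Along a PFR/batch, dC_P/dC_M = −r_P/(r_N+r_P) = −k₂/(k₂+k₁·C_M).
Integrating from C_{M0} to C_M: C_P = (3.27/0.258)·ln[(3.27+0.258·6.27)/(3.27+0.258·0.577)] = 12.67·ln(4.888/3.419) = 4.530 mol/dm³.
Then C_N = (C_{M0}−C_M) − C_P = 5.693 − 4.530 = 1.163 mol/dm³.
S̃_{N/P} = C_N/C_P = 1.163/4.530 = 0.257.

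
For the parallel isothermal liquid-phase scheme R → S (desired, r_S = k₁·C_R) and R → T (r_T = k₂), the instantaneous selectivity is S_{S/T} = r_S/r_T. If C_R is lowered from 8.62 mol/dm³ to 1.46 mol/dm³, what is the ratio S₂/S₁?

S_{S/T} = (k₁/k₂)·C_R, so S₂/S₁ = (C_{R,2}/C_{R,1}).
= 1.46/8.62 = 0.169.

0.169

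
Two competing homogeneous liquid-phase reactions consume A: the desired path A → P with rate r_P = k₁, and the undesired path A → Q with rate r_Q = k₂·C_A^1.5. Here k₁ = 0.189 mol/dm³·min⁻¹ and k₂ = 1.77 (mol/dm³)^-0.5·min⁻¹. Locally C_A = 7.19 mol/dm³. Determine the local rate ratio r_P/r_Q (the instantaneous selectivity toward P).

0.00554

S_{P/Q} = r_P/r_Q = (k₁)/(k₂·C_A^1.5) = (k₁/k₂)·C_A^-1.5.
= (0.189) / (1.77×7.190^1.5) = 0.1890/34.12 = 0.00554.
The undesired path is higher order in A, so low C_A (CSTR or dilute feed) favours P.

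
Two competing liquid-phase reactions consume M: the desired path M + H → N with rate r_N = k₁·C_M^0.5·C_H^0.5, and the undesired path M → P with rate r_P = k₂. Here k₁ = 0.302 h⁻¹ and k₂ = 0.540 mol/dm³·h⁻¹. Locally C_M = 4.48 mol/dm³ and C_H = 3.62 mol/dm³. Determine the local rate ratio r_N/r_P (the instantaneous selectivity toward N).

S_{N/P} = r_N/r_P = (k₁·C_M^0.5·C_H^0.5)/(k₂) = (k₁/k₂)·C_M^0.5·C_H^0.5.
= (0.302×4.480^0.5×3.620^0.5) / (0.540) = 1.216/0.5400 = 2.25.
Since the desired path is higher order in M, keeping C_M high (PFR or concentrated feed) favours N.

2.25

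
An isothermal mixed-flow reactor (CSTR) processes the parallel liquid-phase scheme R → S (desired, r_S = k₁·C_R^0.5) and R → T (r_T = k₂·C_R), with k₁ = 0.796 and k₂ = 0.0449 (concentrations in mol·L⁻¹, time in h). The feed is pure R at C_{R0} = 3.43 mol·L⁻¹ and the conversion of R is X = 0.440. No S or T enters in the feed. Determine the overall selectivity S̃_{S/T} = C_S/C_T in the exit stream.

Exit C_R = C_{R0}(1−X) = 3.43×0.560 = 1.921 mol·L⁻¹.
A CSTR operates uniformly at the exit composition, giving r_S = 1.103 and r_T = 0.08624 (each k·C_R^n at C_R = 1.921).
Overall selectivity = C_S/C_T = r_Sτ/(r_Tτ) = r_S/r_T = 12.8.

12.8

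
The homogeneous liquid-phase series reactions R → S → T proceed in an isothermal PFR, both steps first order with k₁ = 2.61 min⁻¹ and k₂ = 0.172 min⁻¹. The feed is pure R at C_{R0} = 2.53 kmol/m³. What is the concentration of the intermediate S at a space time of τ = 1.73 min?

1.98 kmol/m³

For first-order series with pure R initially, C_S(τ) = k₁C_{R0}/(k₂−k₁)·(e^(−k₁τ) − e^(−k₂τ)).
e^(−k₁τ) = e^(−2.61×1.73) = e^(−4.515) = 0.01094; e^(−k₂τ) = e^(−0.2976) = 0.7426.
C_S = 2.61×2.53/(0.172−2.61) × (0.01094−0.7426) = (-2.708)×(-0.7317) = 1.982 kmol/m³.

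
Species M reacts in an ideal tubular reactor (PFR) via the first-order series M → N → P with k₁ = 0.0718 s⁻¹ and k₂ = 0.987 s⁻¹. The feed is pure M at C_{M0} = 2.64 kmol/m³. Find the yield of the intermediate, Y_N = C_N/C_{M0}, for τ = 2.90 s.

The intermediate concentration in a first-order A→B→C sequence is C_N = k₁C_{M0}(e^(−k₁τ) − e^(−k₂τ))/(k₂−k₁).
e^(−k₁τ) = e^(−0.0718×2.90) = e^(−0.2082) = 0.8120; e^(−k₂τ) = e^(−2.862) = 0.05714.
C_N = 0.0718×2.64/(0.987−0.0718) × (0.8120−0.05714) = 0.2071×0.7549 = 0.1563 kmol/m³.
Y_N = C_N/C_{M0} = 0.1563/2.64 = 0.0592.

0.0592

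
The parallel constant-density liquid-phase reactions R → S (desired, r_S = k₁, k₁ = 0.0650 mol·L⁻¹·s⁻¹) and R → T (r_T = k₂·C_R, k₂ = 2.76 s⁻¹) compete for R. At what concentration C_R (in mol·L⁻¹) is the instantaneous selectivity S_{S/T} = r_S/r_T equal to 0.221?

0.107 mol·L⁻¹

S_{S/T} = (k₁/k₂)·C_R⁻¹ ⇒ C_R = (S·k₂/k₁)^(-1).
= (0.221×2.76/0.0650)^(-1) = (9.384)^(-1) = 0.107 mol·L⁻¹.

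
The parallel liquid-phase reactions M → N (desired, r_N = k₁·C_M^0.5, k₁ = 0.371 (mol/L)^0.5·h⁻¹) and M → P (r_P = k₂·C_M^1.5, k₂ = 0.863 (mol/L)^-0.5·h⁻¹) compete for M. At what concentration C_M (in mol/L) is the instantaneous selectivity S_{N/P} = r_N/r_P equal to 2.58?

0.167 mol/L

S_{N/P} = (k₁/k₂)·C_M⁻¹ ⇒ C_M = (S·k₂/k₁)^(-1).
= (2.58×0.863/0.371)^(-1) = (6.001)^(-1) = 0.167 mol/L.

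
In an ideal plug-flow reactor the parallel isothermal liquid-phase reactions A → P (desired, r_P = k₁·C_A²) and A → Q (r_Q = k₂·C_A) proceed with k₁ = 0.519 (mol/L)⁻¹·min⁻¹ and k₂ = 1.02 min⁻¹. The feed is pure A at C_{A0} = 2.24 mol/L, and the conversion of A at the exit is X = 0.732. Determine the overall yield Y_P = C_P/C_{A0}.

C_A = C_{A0}(1−X) = 0.6003 mol/L.
Along a PFR/batch, dC_Q/dC_A = −r_Q/(r_P+r_Q) = −k₂/(k₂+k₁·C_A).
Integrating from C_{A0} to C_A: C_Q = (1.02/0.519)·ln[(1.02+0.519·2.24)/(1.02+0.519·0.600)] = 1.965·ln(2.183/1.332) = 0.9711 mol/L.
Then C_P = (C_{A0}−C_A) − C_Q = 1.640 − 0.9711 = 0.6685 mol/L.
Y_P = C_P/C_{A0} = 0.6685/2.24 = 0.298.

0.298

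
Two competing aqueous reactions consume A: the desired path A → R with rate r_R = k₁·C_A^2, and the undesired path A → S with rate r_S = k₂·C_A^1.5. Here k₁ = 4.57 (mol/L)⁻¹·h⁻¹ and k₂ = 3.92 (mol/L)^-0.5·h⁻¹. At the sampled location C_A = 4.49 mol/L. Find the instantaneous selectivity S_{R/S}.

S_{R/S} = r_R/r_S = (k₁·C_A^2)/(k₂·C_A^1.5) = (k₁/k₂)·C_A^0.5.
= (4.57×4.490^2) / (3.92×4.490^1.5) = 92.13/37.30 = 2.47.

2.47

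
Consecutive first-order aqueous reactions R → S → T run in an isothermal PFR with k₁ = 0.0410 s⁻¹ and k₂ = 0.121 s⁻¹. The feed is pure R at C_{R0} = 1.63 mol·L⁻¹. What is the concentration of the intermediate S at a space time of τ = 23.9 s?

For first-order series with pure R initially, C_S(τ) = k₁C_{R0}/(k₂−k₁)·(e^(−k₁τ) − e^(−k₂τ)).
e^(−k₁τ) = e^(−0.0410×23.9) = e^(−0.9799) = 0.3753; e^(−k₂τ) = e^(−2.892) = 0.05547.
C_S = 0.0410×1.63/(0.121−0.0410) × (0.3753−0.05547) = 0.8354×0.3199 = 0.2672 mol·L⁻¹.

0.267 mol·L⁻¹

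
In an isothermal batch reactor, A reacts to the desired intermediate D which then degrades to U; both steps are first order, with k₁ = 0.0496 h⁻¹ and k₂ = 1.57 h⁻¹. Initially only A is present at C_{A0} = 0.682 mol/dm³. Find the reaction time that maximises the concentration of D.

Setting dC_D/dt = 0 gives t_opt = ln(k₂/k₁)/(k₂−k₁).
= ln(1.57/0.0496)/(1.57−0.0496) = ln(31.65)/1.520 = 3.455/1.520 = 2.27 h.

2.27 h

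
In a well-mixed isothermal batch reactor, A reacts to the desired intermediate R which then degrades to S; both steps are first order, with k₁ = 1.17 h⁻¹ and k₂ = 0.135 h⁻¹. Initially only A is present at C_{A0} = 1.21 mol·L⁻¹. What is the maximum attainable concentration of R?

0.913 mol·L⁻¹

Evaluating C_R at t_opt = ln(k₂/k₁)/(k₂−k₁) gives C_{R,max}/C_{A0} = (k₁/k₂)^[k₂/(k₂−k₁)].
= (1.17/0.135)^(0.135/(0.135−1.17)) = (8.667)^(-0.1304) = 0.7545.
C_{R,max} = 0.7545×1.21 = 0.913 mol·L⁻¹.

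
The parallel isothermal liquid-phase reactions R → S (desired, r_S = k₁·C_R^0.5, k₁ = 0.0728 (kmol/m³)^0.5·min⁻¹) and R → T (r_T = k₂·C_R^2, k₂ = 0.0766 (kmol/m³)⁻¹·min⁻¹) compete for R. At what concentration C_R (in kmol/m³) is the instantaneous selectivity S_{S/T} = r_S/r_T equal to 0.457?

1.63 kmol/m³

S_{S/T} = (k₁/k₂)·C_R^-1.5 ⇒ C_R = (S·k₂/k₁)^(1/(-1.5)).
= (0.457×0.0766/0.0728)^(-0.6667) = (0.4809)^(-0.6667) = 1.63 kmol/m³.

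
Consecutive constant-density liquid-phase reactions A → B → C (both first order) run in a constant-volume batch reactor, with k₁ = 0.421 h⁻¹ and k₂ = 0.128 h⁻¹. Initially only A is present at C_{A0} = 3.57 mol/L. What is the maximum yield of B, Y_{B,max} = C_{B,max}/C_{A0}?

0.594

For a first-order series the maximum intermediate yield is C_{B,max}/C_{A0} = (k₁/k₂)^[k₂/(k₂−k₁)].
= (0.421/0.128)^(0.128/(0.128−0.421)) = (3.289)^(-0.4369) = 0.5944.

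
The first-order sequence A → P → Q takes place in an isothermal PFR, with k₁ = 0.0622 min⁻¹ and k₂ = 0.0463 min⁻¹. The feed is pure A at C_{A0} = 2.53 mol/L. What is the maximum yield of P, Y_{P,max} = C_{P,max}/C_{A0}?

At the optimum, C_{P,max}/C_{A0} = (k₁/k₂)^[k₂/(k₂−k₁)].
= (0.0622/0.0463)^(0.0463/(0.0463−0.0622)) = (1.343)^(-2.912) = 0.4233.

0.423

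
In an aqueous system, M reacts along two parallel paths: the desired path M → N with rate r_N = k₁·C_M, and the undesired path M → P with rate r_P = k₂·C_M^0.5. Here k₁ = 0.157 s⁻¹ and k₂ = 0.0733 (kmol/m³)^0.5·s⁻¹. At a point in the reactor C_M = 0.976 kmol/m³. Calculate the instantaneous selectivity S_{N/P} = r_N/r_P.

2.12

S_{N/P} = r_N/r_P = (k₁·C_M)/(k₂·C_M^0.5) = (k₁/k₂)·C_M^0.5.
= (0.157×0.9760) / (0.0733×0.9760^0.5) = 0.1532/0.07242 = 2.12.
Since the desired path is higher order in M, keeping C_M high (PFR or concentrated feed) favours N.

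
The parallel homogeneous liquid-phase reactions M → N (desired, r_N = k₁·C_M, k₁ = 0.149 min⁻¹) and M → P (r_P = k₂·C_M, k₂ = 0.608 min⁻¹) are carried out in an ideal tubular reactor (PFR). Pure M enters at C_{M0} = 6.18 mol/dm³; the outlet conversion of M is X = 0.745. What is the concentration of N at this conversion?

C_M = C_{M0}(1−X) = 1.576 mol/dm³.
Both paths are first order in M, so the instantaneous fraction to N is constant: dC_N/d(−C_M) = k₁/(k₁+k₂) = 0.1968.
C_N = 0.1968·(C_{M0}−C_M) = 0.1968×4.604 = 0.906 mol/dm³.

0.906 mol/dm³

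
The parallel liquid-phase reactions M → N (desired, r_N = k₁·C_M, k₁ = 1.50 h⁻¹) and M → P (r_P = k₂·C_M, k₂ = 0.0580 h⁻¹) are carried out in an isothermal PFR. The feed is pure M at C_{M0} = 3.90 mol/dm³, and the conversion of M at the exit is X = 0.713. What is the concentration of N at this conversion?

2.68 mol/dm³

C_M = C_{M0}(1−X) = 1.119 mol/dm³.
Both paths are first order in M, so the instantaneous fraction to N is constant: dC_N/d(−C_M) = k₁/(k₁+k₂) = 0.9628.
C_N = 0.9628·(C_{M0}−C_M) = 0.9628×2.781 = 2.68 mol/dm³.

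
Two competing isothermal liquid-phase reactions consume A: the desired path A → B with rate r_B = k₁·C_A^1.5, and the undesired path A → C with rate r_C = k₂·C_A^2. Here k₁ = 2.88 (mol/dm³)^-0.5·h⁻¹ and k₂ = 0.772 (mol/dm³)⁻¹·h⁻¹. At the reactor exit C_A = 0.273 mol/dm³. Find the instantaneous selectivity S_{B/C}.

7.14

S_{B/C} = r_B/r_C = (k₁·C_A^1.5)/(k₂·C_A^2) = (k₁/k₂)·C_A^-0.5.
= (2.88×0.2730^1.5) / (0.772×0.2730^2) = 0.4108/0.05754 = 7.14.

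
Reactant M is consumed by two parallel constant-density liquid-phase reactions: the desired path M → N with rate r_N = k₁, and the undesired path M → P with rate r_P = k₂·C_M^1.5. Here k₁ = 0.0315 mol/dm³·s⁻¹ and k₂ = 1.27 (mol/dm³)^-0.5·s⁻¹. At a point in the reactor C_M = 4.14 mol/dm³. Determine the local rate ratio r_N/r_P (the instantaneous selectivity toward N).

0.00294

S_{N/P} = r_N/r_P = (k₁)/(k₂·C_M^1.5) = (k₁/k₂)·C_M^-1.5.
= (0.0315) / (1.27×4.140^1.5) = 0.03150/10.70 = 0.00294.
The undesired path is higher order in M, so low C_M (CSTR or dilute feed) favours N.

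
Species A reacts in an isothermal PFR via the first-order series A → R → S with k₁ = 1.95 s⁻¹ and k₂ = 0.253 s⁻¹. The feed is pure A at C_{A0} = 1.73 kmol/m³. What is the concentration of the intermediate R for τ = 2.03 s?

1.15 kmol/m³

Solving the coupled first-order balances gives C_R(τ) = [k₁/(k₂−k₁)]·C_{A0}·(e^(−k₁τ) − e^(−k₂τ)).
e^(−k₁τ) = e^(−1.95×2.03) = e^(−3.958) = 0.01909; e^(−k₂τ) = e^(−0.5136) = 0.5983.
C_R = 1.95×1.73/(0.253−1.95) × (0.01909−0.5983) = (-1.988)×(-0.5793) = 1.152 kmol/m³.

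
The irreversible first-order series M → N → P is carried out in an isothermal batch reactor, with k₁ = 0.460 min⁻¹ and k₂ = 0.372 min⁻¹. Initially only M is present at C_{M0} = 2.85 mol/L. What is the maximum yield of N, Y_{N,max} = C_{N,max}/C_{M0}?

At the optimum, C_{N,max}/C_{M0} = (k₁/k₂)^[k₂/(k₂−k₁)].
= (0.460/0.372)^(0.372/(0.372−0.460)) = (1.237)^(-4.227) = 0.4076.

0.408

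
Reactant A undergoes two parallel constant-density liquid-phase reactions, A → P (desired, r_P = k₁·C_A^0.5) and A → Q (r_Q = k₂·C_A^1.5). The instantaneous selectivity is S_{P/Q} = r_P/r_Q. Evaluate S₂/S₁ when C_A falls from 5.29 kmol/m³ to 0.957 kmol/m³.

5.53

S_{P/Q} = (k₁/k₂)·C_A⁻¹, so S₂/S₁ = (C_{A,2}/C_{A,1})⁻¹.
= 5.29/0.957 = 5.53.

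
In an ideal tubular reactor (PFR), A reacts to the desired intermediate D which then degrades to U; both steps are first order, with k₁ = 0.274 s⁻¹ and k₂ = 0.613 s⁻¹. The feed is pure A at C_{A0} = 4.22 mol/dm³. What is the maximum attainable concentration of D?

For a first-order series the maximum intermediate yield is C_{D,max}/C_{A0} = (k₁/k₂)^[k₂/(k₂−k₁)].
= (0.274/0.613)^(0.613/(0.613−0.274)) = (0.4470)^(1.808) = 0.2331.
C_{D,max} = 0.2331×4.22 = 0.984 mol/dm³.

0.984 mol/dm³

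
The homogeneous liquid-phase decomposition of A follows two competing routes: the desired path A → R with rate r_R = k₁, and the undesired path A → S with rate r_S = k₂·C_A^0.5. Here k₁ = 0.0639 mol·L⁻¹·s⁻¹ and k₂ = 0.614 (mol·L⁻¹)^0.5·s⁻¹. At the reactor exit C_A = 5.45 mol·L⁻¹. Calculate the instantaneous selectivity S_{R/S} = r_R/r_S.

S_{R/S} = r_R/r_S = (k₁)/(k₂·C_A^0.5) = (k₁/k₂)·C_A^-0.5.
= (0.0639) / (0.614×5.450^0.5) = 0.06390/1.433 = 0.0446.

0.0446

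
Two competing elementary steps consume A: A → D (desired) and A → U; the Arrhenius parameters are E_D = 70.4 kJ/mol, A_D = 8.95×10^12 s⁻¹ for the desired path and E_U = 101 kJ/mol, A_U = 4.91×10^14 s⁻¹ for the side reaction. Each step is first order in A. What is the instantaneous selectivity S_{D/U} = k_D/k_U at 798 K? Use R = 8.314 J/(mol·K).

With equal orders, S_{D/U} = k_D/k_U = (A_D/A_U)·exp[(E_U−E_D)/(RT)].
(E_U−E_D)/(RT) = (101−70.4)×10³/(8.314×798) = 30600/6635 = 4.612.
k_D/k_U = (8.95×10^12/4.91×10^14)·exp(4.612) = 0.01823 × 100.7 = 1.84.

1.84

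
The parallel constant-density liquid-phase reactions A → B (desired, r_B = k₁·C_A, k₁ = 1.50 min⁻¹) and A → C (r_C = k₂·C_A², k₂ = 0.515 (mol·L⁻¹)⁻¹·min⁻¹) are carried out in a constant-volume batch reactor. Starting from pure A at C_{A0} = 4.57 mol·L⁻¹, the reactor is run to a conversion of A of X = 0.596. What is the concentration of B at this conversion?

1.32 mol·L⁻¹

C_A = C_{A0}(1−X) = 1.846 mol·L⁻¹.
Along a PFR/batch, dC_B/dC_A = −r_B/(r_B+r_C) = −k₁/(k₁+k₂·C_A).
Integrating from C_{A0} to C_A: C_B = (1.50/0.515)·ln[(1.50+0.515·4.57)/(1.50+0.515·1.85)] = 2.913·ln(3.854/2.451) = 1.318 mol·L⁻¹.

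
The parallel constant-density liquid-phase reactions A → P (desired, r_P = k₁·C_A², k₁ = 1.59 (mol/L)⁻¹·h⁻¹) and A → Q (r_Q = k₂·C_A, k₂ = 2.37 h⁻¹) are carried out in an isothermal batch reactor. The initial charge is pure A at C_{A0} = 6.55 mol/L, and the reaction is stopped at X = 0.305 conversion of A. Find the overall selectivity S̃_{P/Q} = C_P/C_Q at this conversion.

3.69

C_A = C_{A0}(1−X) = 4.552 mol/L.
Along a PFR/batch, dC_Q/dC_A = −r_Q/(r_P+r_Q) = −k₂/(k₂+k₁·C_A).
Integrating from C_{A0} to C_A: C_Q = (2.37/1.59)·ln[(2.37+1.59·6.55)/(2.37+1.59·4.55)] = 1.491·ln(12.78/9.608) = 0.4257 mol/L.
Then C_P = (C_{A0}−C_A) − C_Q = 1.998 − 0.4257 = 1.572 mol/L.
S̃_{P/Q} = C_P/C_Q = 1.572/0.4257 = 3.69.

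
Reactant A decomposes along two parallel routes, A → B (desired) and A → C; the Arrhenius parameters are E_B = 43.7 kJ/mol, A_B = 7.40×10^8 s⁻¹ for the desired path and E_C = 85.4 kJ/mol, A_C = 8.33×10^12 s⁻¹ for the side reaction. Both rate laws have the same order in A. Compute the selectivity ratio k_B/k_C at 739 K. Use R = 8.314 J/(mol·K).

Since both paths have the same order in A, the concentration cancels and S_{B/C} = k_B/k_C = (A_B/A_C)·exp[(E_C−E_B)/(RT)].
(E_C−E_B)/(RT) = (85.4−43.7)×10³/(8.314×739) = 41700/6144 = 6.787.
k_B/k_C = (7.40×10^8/8.33×10^12)·exp(6.787) = 8.884×10^-5 × 886.3 = 0.0787.
Since E_B < E_C, lowering the temperature improves selectivity toward B.

0.0787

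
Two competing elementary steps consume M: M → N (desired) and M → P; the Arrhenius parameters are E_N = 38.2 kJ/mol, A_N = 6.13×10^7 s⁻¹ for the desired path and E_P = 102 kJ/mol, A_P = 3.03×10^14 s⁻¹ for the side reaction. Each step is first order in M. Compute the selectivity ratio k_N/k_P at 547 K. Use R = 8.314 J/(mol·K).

0.250

k_N/k_P = (A_N/A_P)·exp[−(E_N−E_P)/(RT)] = (A_N/A_P)·exp[(E_P−E_N)/(RT)].
(E_P−E_N)/(RT) = (102−38.2)×10³/(8.314×547) = 63800/4548 = 14.03.
k_N/k_P = (6.13×10^7/3.03×10^14)·exp(14.03) = 2.023×10^-7 × 1.238×10^6 = 0.250.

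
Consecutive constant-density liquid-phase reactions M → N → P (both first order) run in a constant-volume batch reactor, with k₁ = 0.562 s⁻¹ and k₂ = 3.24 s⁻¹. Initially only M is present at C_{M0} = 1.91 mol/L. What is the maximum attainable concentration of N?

0.229 mol/L

Evaluating C_N at t_opt = ln(k₂/k₁)/(k₂−k₁) gives C_{N,max}/C_{M0} = (k₁/k₂)^[k₂/(k₂−k₁)].
= (0.562/3.24)^(3.24/(3.24−0.562)) = (0.1735)^(1.210) = 0.1201.
C_{N,max} = 0.1201×1.91 = 0.229 mol/L.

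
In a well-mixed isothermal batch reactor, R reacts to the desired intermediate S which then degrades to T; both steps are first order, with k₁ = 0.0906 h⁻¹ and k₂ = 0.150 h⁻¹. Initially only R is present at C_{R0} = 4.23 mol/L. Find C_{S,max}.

1.18 mol/L

For a first-order series the maximum intermediate yield is C_{S,max}/C_{R0} = (k₁/k₂)^[k₂/(k₂−k₁)].
= (0.0906/0.150)^(0.150/(0.150−0.0906)) = (0.6040)^(2.525) = 0.2799.
C_{S,max} = 0.2799×4.23 = 1.18 mol/L.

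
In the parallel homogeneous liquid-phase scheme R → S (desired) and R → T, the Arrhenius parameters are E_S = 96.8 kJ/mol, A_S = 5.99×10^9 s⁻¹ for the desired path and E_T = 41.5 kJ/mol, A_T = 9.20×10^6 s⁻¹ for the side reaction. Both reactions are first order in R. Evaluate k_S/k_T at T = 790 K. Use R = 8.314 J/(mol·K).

0.144

With equal orders, S_{S/T} = k_S/k_T = (A_S/A_T)·exp[(E_T−E_S)/(RT)].
(E_T−E_S)/(RT) = (41.5−96.8)×10³/(8.314×790) = -55300/6568 = -8.420.
k_S/k_T = (5.99×10^9/9.20×10^6)·exp(-8.420) = 651.1 × 2.205×10^-4 = 0.144.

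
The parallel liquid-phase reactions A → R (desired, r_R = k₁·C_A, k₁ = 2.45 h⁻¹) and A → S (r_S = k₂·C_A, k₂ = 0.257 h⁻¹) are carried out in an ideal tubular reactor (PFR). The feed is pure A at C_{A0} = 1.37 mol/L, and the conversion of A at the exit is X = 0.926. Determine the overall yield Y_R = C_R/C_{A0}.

0.838

C_A = C_{A0}(1−X) = 0.1014 mol/L.
Both paths are first order in A, so the instantaneous fraction to R is constant: dC_R/d(−C_A) = k₁/(k₁+k₂) = 0.9051.
C_R = 0.9051·(C_{A0}−C_A) = 0.9051×1.269 = 1.15 mol/L.
Y_R = C_R/C_{A0} = 1.148/1.37 = 0.838.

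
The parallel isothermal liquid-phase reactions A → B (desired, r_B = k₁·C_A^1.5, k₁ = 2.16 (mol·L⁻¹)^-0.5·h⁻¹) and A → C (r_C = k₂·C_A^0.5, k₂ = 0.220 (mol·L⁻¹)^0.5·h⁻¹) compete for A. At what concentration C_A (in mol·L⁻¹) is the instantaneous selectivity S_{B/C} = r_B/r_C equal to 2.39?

S_{B/C} = (k₁/k₂)·C_A ⇒ C_A = S·k₂/k₁.
= 2.39×0.220/2.16 = 0.243 mol·L⁻¹.

0.243 mol·L⁻¹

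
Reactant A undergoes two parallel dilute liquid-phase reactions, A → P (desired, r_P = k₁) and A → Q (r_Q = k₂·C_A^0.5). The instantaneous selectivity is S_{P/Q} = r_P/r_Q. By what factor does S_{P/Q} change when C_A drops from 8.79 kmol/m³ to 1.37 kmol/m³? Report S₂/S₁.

S_{P/Q} = (k₁/k₂)·C_A^-0.5, so S₂/S₁ = (C_{A,2}/C_{A,1})^-0.5.
= (1.37/8.79)^(-0.5) = (0.1559)^(-0.5) = 2.53.

2.53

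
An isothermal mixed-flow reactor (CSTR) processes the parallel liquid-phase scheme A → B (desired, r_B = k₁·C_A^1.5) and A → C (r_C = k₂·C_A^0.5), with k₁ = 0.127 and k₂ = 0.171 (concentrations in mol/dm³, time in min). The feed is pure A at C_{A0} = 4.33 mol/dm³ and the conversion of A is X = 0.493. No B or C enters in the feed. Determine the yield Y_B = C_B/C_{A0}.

0.306

Exit C_A = C_{A0}(1−X) = 4.33×0.507 = 2.195 mol/dm³.
A CSTR operates uniformly at the exit composition, giving r_B = 0.4131 and r_C = 0.2534 (each k·C_A^n at C_A = 2.195).
Fraction of consumed A going to B: r_B/(r_B+r_C) = 0.6198.
C_B = 0.6198·C_{A0}·X = 0.6198×4.33×0.493 = 1.32 mol/dm³; Y_B = C_B/C_{A0} = 0.306.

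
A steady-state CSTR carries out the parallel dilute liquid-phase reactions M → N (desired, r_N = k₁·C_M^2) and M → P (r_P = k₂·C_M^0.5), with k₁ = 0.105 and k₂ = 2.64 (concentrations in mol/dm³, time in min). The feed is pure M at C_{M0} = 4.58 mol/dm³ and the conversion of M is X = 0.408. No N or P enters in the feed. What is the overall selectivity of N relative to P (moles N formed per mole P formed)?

Exit C_M = C_{M0}(1−X) = 4.58×0.592 = 2.711 mol/dm³.
Rates in a CSTR are evaluated at the outlet concentration: r_N = 0.105×2.711^2 = 0.7719, r_P = 2.64×2.711^0.5 = 4.347.
Overall selectivity = C_N/C_P = r_Nτ/(r_Pτ) = r_N/r_P = 0.178.

0.178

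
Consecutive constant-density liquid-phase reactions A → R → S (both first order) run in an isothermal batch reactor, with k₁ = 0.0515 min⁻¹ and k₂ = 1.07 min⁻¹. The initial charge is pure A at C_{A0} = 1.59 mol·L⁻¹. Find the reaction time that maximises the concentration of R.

2.98 min

Setting dC_R/dt = 0 gives t_opt = ln(k₂/k₁)/(k₂−k₁).
= ln(1.07/0.0515)/(1.07−0.0515) = ln(20.78)/1.018 = 3.034/1.018 = 2.98 min.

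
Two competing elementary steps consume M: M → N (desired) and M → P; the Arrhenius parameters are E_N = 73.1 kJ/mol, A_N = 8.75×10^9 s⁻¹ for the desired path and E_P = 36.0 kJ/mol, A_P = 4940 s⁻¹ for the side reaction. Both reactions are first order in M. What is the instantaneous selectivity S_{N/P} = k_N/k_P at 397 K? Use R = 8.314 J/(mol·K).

23.3

With equal orders, S_{N/P} = k_N/k_P = (A_N/A_P)·exp[(E_P−E_N)/(RT)].
(E_P−E_N)/(RT) = (36.0−73.1)×10³/(8.314×397) = -37100/3301 = -11.24.
k_N/k_P = (8.75×10^9/4940)·exp(-11.24) = 1.771×10^6 × 1.314×10^-5 = 23.3.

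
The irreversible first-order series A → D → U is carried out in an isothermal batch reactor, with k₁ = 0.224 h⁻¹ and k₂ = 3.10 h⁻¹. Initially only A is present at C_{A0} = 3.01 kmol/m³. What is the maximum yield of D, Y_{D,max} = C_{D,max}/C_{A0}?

0.0589

For a first-order series the maximum intermediate yield is C_{D,max}/C_{A0} = (k₁/k₂)^[k₂/(k₂−k₁)].
= (0.224/3.10)^(3.10/(3.10−0.224)) = (0.07226)^(1.078) = 0.05889.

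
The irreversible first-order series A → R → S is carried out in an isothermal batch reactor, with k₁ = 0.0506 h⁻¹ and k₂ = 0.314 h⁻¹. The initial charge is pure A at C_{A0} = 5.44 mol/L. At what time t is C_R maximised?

For first-order series the maximum of C_R occurs at t_opt = ln(k₂/k₁)/(k₂−k₁).
= ln(0.314/0.0506)/(0.314−0.0506) = ln(6.206)/0.2634 = 1.825/0.2634 = 6.93 h.

6.93 h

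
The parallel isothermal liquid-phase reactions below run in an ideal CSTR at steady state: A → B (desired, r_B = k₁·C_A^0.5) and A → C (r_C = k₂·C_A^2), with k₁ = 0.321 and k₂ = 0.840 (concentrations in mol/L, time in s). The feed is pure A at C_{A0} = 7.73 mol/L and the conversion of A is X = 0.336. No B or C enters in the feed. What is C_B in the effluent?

0.0826 mol/L

Exit C_A = C_{A0}(1−X) = 7.73×0.664 = 5.133 mol/L.
A CSTR operates uniformly at the exit composition, giving r_B = 0.7272 and r_C = 22.13 (each k·C_A^n at C_A = 5.133).
Fraction of consumed A going to B: r_B/(r_B+r_C) = 0.03182.
C_B = 0.03182·C_{A0}·X = 0.03182×7.73×0.336 = 0.0826 mol/L.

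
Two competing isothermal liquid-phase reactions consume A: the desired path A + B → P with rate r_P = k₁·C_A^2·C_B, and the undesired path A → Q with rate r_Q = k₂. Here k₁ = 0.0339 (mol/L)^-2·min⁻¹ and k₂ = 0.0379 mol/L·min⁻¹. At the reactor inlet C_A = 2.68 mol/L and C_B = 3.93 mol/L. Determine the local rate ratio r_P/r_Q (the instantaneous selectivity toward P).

S_{P/Q} = r_P/r_Q = (k₁·C_A^2·C_B)/(k₂) = (k₁/k₂)·C_A^2·C_B.
= (0.0339×2.680^2×3.930) / (0.0379) = 0.9569/0.03790 = 25.2.

25.2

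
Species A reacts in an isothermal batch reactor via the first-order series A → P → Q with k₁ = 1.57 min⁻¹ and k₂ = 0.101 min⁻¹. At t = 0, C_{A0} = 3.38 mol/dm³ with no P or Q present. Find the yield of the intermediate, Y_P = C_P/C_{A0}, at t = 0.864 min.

0.704

The intermediate concentration in a first-order A→B→C sequence is C_P = k₁C_{A0}(e^(−k₁t) − e^(−k₂t))/(k₂−k₁).
e^(−k₁t) = e^(−1.57×0.864) = e^(−1.356) = 0.2576; e^(−k₂t) = e^(−0.08726) = 0.9164.
C_P = 1.57×3.38/(0.101−1.57) × (0.2576−0.9164) = (-3.612)×(-0.6589) = 2.380 mol/dm³.
Y_P = C_P/C_{A0} = 2.380/3.38 = 0.704.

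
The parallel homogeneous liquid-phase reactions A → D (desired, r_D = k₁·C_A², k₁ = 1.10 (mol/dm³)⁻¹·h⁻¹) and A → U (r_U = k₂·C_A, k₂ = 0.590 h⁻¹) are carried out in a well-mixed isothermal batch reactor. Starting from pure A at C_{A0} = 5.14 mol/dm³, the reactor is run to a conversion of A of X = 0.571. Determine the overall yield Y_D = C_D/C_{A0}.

C_A = C_{A0}(1−X) = 2.205 mol/dm³.
Along a PFR/batch, dC_U/dC_A = −r_U/(r_D+r_U) = −k₂/(k₂+k₁·C_A).
Integrating from C_{A0} to C_A: C_U = (0.590/1.10)·ln[(0.590+1.10·5.14)/(0.590+1.10·2.21)] = 0.5364·ln(6.244/3.016) = 0.3904 mol/dm³.
Then C_D = (C_{A0}−C_A) − C_U = 2.935 − 0.3904 = 2.545 mol/dm³.
Y_D = C_D/C_{A0} = 2.545/5.14 = 0.495.

0.495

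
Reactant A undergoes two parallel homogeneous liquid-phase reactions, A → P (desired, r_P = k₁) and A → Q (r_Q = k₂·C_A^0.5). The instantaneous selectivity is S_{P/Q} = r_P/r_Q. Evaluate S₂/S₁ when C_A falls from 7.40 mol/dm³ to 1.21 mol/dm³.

2.47

S_{P/Q} = (k₁/k₂)·C_A^-0.5, so S₂/S₁ = (C_{A,2}/C_{A,1})^-0.5.
= (1.21/7.40)^(-0.5) = (0.1635)^(-0.5) = 2.47.
Selectivity toward P rises as C_A falls — low-concentration operation is favoured.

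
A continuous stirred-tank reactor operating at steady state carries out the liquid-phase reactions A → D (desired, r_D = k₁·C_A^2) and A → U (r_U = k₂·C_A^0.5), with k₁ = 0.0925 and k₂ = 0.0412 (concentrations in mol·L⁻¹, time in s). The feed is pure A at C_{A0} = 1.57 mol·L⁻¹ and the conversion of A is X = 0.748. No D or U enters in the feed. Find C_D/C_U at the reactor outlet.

Exit C_A = C_{A0}(1−X) = 1.57×0.252 = 0.3956 mol·L⁻¹.
In a CSTR the entire volume is at exit conditions, so r_D = 0.0925×0.3956^2 = 0.01448 and r_U = 0.0412×0.3956^0.5 = 0.02591.
Overall selectivity = C_D/C_U = r_Dτ/(r_Uτ) = r_D/r_U = 0.559.

0.559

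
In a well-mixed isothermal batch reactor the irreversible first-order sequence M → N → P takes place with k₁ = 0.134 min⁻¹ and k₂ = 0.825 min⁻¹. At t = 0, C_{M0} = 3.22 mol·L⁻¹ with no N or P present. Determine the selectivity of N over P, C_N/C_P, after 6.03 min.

Solving the coupled first-order balances gives C_N(t) = [k₁/(k₂−k₁)]·C_{M0}·(e^(−k₁t) − e^(−k₂t)).
e^(−k₁t) = e^(−0.134×6.03) = e^(−0.8080) = 0.4457; e^(−k₂t) = e^(−4.975) = 0.006910.
C_N = 0.134×3.22/(0.825−0.134) × (0.4457−0.006910) = 0.6244×0.4388 = 0.2740 mol·L⁻¹.
C_M = C_{M0}e^(−k₁t) = 1.435 mol·L⁻¹, so C_P = C_{M0}−C_M−C_N = 1.511 mol·L⁻¹; C_N/C_P = 0.181.

0.181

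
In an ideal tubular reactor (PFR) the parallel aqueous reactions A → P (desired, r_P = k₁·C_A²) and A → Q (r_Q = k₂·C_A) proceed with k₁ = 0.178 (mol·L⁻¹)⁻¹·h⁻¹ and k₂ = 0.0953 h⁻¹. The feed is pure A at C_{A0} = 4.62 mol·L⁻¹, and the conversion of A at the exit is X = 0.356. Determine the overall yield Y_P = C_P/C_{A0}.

C_A = C_{A0}(1−X) = 2.975 mol·L⁻¹.
Along a PFR/batch, dC_Q/dC_A = −r_Q/(r_P+r_Q) = −k₂/(k₂+k₁·C_A).
Integrating from C_{A0} to C_A: C_Q = (0.0953/0.178)·ln[(0.0953+0.178·4.62)/(0.0953+0.178·2.98)] = 0.5354·ln(0.9177/0.6249) = 0.2057 mol·L⁻¹.
Then C_P = (C_{A0}−C_A) − C_Q = 1.645 − 0.2057 = 1.439 mol·L⁻¹.
Y_P = C_P/C_{A0} = 1.439/4.62 = 0.311.

0.311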